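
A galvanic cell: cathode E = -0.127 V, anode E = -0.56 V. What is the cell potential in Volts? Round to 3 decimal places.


Standard cell potential: E_cell = E_cathode - E_anode.
E_cell = -0.127 - (-0.56)
E_cell = 0.433 V, rounded to 3 dp:

0.433 V


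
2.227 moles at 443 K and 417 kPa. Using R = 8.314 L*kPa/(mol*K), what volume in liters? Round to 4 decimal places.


PV = nRT, solve for V = nRT / P.
nRT = 2.227 * 8.314 * 443 = 8202.2682
V = 8202.2682 / 417
V = 19.66970791 L, rounded to 4 dp:

19.6697 L


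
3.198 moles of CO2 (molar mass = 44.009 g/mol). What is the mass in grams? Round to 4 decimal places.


mass = n * M
mass = 3.198 * 44.009
mass = 140.740782 g, rounded to 4 dp:

140.7408 g


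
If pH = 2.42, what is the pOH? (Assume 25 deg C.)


At 25 deg C, pH + pOH = 14.
pOH = 14 - pH = 14 - 2.42
pOH = 11.58:

11.58


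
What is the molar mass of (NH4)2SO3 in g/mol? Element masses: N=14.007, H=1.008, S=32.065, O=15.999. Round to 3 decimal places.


M = sum(count * atomic_mass) over atoms.
M = 2*14.007 + 8*1.008 + 1*32.065 + 3*15.999
M = 28.014 + 8.064 + 32.065 + 47.997
M = 116.14 g/mol, rounded to 3 dp:

116.140 g/mol


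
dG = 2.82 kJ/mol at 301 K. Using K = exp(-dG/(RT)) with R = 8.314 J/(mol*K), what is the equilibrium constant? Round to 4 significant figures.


dG is in kJ/mol; multiply by 1000 to match R in J/(mol*K).
RT = 8.314 * 301 = 2502.514 J/mol
exponent = -dG*1000 / (RT) = -(2.82*1000) / 2502.514 = -1.12686682
K = exp(-1.12686682)
K = 0.32404696, rounded to 4 significant figures:

0.3240


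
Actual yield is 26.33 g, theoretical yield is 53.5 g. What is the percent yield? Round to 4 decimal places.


% yield = 100 * actual / theoretical
% yield = 100 * 26.33 / 53.5
% yield = 49.21495327 %, rounded to 4 dp:

49.2150 %


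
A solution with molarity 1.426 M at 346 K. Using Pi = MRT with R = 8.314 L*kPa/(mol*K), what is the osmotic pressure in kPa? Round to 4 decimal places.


Osmotic pressure (van't Hoff): Pi = M*R*T.
RT = 8.314 * 346 = 2876.644
Pi = 1.426 * 2876.644
Pi = 4102.094344 kPa, rounded to 4 dp:

4102.0943 kPa


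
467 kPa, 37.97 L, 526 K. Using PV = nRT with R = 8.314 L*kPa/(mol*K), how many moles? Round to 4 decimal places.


PV = nRT, solve for n = PV / (RT).
PV = 467 * 37.97 = 17731.99
RT = 8.314 * 526 = 4373.164
n = 17731.99 / 4373.164
n = 4.05472788 mol, rounded to 4 dp:

4.0547 mol


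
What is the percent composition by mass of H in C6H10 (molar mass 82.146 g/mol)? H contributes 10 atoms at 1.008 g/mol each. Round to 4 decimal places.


pct = 100 * (n_elem * M_elem) / M_total
mass_contribution = 10 * 1.008 = 10.08 g/mol
pct = 100 * 10.08 / 82.146
pct = 12.27083486 %, rounded to 4 dp:

12.2708 %


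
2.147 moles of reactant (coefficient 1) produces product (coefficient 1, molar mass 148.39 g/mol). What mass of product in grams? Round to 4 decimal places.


Use the coefficient ratio to convert reactant moles to product moles, then multiply by the product's molar mass.
moles_P = moles_R * (coeff_P / coeff_R) = 2.147 * (1/1) = 2.147
mass_P = moles_P * M_P = 2.147 * 148.39
mass_P = 318.59333 g, rounded to 4 dp:

318.5933 g


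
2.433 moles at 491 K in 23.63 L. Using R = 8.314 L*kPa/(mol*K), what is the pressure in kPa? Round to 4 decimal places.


PV = nRT, solve for P = nRT / V.
nRT = 2.433 * 8.314 * 491 = 9931.9293
P = 9931.9293 / 23.63
P = 420.31016928 kPa, rounded to 4 dp:

420.3102 kPa


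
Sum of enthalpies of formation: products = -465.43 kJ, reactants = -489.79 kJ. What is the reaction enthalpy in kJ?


dH_rxn = sum(dH_f products) - sum(dH_f reactants)
dH_rxn = -465.43 - (-489.79)
dH_rxn = 24.36 kJ:

24.36 kJ


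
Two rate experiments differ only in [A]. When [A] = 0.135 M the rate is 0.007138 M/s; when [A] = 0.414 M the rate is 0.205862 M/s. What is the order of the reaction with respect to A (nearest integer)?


Rate is proportional to [A]^n, so rate2/rate1 = ([A]2/[A]1)^n. Take logs to solve for n.
rate2/rate1 = 0.205862 / 0.007138 = 28.8403
[A]2/[A]1 = 0.414 / 0.135 = 3.0667
n = ln(28.8403) / ln(3.0667) = 3.0
Nearest integer order:

3


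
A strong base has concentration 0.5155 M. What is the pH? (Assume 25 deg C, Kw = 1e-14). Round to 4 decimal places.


A strong base dissociates completely, so [OH-] equals the given concentration.
pOH = -log10([OH-]) = -log10(0.5155) = 0.287771
pH = 14 - pOH = 14 - 0.287771
pH = 13.712229, rounded to 4 dp:

13.7122


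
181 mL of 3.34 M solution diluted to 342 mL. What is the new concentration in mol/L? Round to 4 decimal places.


Dilution: M1*V1 = M2*V2, solve for M2.
M2 = M1*V1 / V2
M2 = 3.34 * 181 / 342
M2 = 604.54 / 342
M2 = 1.76766082 mol/L, rounded to 4 dp:

1.7677 mol/L


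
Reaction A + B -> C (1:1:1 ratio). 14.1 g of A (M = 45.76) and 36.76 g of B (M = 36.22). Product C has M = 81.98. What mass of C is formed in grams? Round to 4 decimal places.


Find moles of each reactant; the smaller value is the limiting reagent in a 1:1:1 reaction, so moles_C equals moles of the limiter.
n_A = mass_A / M_A = 14.1 / 45.76 = 0.308129 mol
n_B = mass_B / M_B = 36.76 / 36.22 = 1.014909 mol
Limiting reagent: A (smaller), n_limiting = 0.308129 mol
mass_C = n_limiting * M_C = 0.308129 * 81.98
mass_C = 25.26041542 g, rounded to 4 dp:

25.2604 g


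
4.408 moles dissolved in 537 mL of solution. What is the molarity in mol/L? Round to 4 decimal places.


Convert volume to liters: V_L = V_mL / 1000.
V_L = 537 / 1000 = 0.537 L
M = n / V_L = 4.408 / 0.537
M = 8.20856611 mol/L, rounded to 4 dp:

8.2086 mol/L


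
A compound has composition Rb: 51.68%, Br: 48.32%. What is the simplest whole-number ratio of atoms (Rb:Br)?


Assume 100 g of compound, divide each mass% by atomic mass to get moles, then normalize by the smallest to get a raw atom ratio.
Moles per 100 g: Rb: 51.68/85.468 = 0.6047, Br: 48.32/79.904 = 0.6047
Raw ratio (divide by min = 0.6047): Rb: 1.0, Br: 1.0
Multiply by 1 to clear fractions: Rb: 1.0 ~= 1, Br: 1.0 ~= 1
Reduce by GCD to get the simplest whole-number ratio:

1:1


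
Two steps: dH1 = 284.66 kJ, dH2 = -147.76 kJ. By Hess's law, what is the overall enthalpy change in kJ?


Hess's law: enthalpy is a state function, so add the step enthalpies.
dH_total = dH1 + dH2 = 284.66 + (-147.76)
dH_total = 136.9 kJ:

136.90 kJ


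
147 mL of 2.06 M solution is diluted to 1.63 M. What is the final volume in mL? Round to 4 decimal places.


Dilution: M1*V1 = M2*V2, solve for V2.
V2 = M1*V1 / M2
V2 = 2.06 * 147 / 1.63
V2 = 302.82 / 1.63
V2 = 185.7791411 mL, rounded to 4 dp:

185.7791 mL


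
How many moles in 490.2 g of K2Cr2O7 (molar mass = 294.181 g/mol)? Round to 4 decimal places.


n = mass / M
n = 490.2 / 294.181
n = 1.66632107 mol, rounded to 4 dp:

1.6663 mol


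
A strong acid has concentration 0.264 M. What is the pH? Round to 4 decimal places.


A strong acid dissociates completely, so [H+] equals the given concentration.
pH = -log10([H+]) = -log10(0.264)
pH = 0.57839607, rounded to 4 dp:

0.5784


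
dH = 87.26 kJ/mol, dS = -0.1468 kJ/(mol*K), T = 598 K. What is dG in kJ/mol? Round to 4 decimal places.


Gibbs: dG = dH - T*dS (consistent units, dS already in kJ/(mol*K)).
T*dS = 598 * -0.1468 = -87.7864
dG = 87.26 - (-87.7864)
dG = 175.0464 kJ/mol, rounded to 4 dp:

175.0464 kJ/mol


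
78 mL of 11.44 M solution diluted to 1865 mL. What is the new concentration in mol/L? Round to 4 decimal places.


Dilution: M1*V1 = M2*V2, solve for M2.
M2 = M1*V1 / V2
M2 = 11.44 * 78 / 1865
M2 = 892.32 / 1865
M2 = 0.47845576 mol/L, rounded to 4 dp:

0.4785 mol/L


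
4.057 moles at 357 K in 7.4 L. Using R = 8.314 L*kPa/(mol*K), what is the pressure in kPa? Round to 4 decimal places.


PV = nRT, solve for P = nRT / V.
nRT = 4.057 * 8.314 * 357 = 12041.5736
P = 12041.5736 / 7.4
P = 1627.23967568 kPa, rounded to 4 dp:

1627.2397 kPa


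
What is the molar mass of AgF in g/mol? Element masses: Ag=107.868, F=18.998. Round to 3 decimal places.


M = sum(count * atomic_mass) over atoms.
M = 1*107.868 + 1*18.998
M = 107.868 + 18.998
M = 126.866 g/mol, rounded to 3 dp:

126.866 g/mol


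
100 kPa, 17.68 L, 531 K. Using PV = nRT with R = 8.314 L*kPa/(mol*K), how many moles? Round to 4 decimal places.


PV = nRT, solve for n = PV / (RT).
PV = 100 * 17.68 = 1768.0
RT = 8.314 * 531 = 4414.734
n = 1768.0 / 4414.734
n = 0.40047713 mol, rounded to 4 dp:

0.4005 mol


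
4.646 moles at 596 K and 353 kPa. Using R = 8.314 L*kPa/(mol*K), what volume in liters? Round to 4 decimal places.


PV = nRT, solve for V = nRT / P.
nRT = 4.646 * 8.314 * 596 = 23021.599
V = 23021.599 / 353
V = 65.21699433 L, rounded to 4 dp:

65.2170 L


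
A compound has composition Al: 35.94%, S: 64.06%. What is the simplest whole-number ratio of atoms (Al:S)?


Assume 100 g of compound, divide each mass% by atomic mass to get moles, then normalize by the smallest to get a raw atom ratio.
Moles per 100 g: Al: 35.94/26.982 = 1.332, S: 64.06/32.065 = 1.9978
Raw ratio (divide by min = 1.332): Al: 1.0, S: 1.5
Multiply by 2 to clear fractions: Al: 2.0 ~= 2, S: 3.0 ~= 3
Reduce by GCD to get the simplest whole-number ratio:

2:3


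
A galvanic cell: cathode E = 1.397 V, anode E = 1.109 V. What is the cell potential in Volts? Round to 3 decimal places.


Standard cell potential: E_cell = E_cathode - E_anode.
E_cell = 1.397 - (1.109)
E_cell = 0.288 V, rounded to 3 dp:

0.288 V


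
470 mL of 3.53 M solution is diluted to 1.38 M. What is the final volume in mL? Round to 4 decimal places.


Dilution: M1*V1 = M2*V2, solve for V2.
V2 = M1*V1 / M2
V2 = 3.53 * 470 / 1.38
V2 = 1659.1 / 1.38
V2 = 1202.24637681 mL, rounded to 4 dp:

1202.2464 mL


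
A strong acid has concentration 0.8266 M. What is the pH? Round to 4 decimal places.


A strong acid dissociates completely, so [H+] equals the given concentration.
pH = -log10([H+]) = -log10(0.8266)
pH = 0.0827046, rounded to 4 dp:

0.0827


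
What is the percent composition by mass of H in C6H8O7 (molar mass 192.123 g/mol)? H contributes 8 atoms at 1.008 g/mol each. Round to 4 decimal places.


pct = 100 * (n_elem * M_elem) / M_total
mass_contribution = 8 * 1.008 = 8.064 g/mol
pct = 100 * 8.064 / 192.123
pct = 4.1973111 %, rounded to 4 dp:

4.1973 %


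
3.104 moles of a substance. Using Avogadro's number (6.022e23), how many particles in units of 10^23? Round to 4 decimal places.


N = n * NA, then divide by 1e23 for the requested units.
N / 1e23 = n * 6.022
N / 1e23 = 3.104 * 6.022
N / 1e23 = 18.692288, rounded to 4 dp:

18.6923


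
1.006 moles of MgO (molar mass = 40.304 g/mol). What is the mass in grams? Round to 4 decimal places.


mass = n * M
mass = 1.006 * 40.304
mass = 40.545824 g, rounded to 4 dp:

40.5458 g


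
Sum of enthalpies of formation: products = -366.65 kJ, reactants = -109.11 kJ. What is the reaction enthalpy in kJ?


dH_rxn = sum(dH_f products) - sum(dH_f reactants)
dH_rxn = -366.65 - (-109.11)
dH_rxn = -257.54 kJ:

-257.54 kJ


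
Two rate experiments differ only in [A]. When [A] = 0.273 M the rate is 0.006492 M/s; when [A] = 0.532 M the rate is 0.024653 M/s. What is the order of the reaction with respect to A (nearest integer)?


Rate is proportional to [A]^n, so rate2/rate1 = ([A]2/[A]1)^n. Take logs to solve for n.
rate2/rate1 = 0.024653 / 0.006492 = 3.7974
[A]2/[A]1 = 0.532 / 0.273 = 1.9487
n = ln(3.7974) / ln(1.9487) = 2.0
Nearest integer order:

2


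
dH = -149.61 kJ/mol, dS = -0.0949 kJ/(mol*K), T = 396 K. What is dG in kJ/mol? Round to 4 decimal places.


Gibbs: dG = dH - T*dS (consistent units, dS already in kJ/(mol*K)).
T*dS = 396 * -0.0949 = -37.5804
dG = -149.61 - (-37.5804)
dG = -112.0296 kJ/mol, rounded to 4 dp:

-112.0296 kJ/mol


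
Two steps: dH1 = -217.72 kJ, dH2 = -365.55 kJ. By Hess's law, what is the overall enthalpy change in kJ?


Hess's law: enthalpy is a state function, so add the step enthalpies.
dH_total = dH1 + dH2 = -217.72 + (-365.55)
dH_total = -583.27 kJ:

-583.27 kJ


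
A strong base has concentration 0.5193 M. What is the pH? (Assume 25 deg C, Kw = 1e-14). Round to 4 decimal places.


A strong base dissociates completely, so [OH-] equals the given concentration.
pOH = -log10([OH-]) = -log10(0.5193) = 0.284582
pH = 14 - pOH = 14 - 0.284582
pH = 13.715418, rounded to 4 dp:

13.7154


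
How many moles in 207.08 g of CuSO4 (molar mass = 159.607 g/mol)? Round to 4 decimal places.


n = mass / M
n = 207.08 / 159.607
n = 1.29743683 mol, rounded to 4 dp:

1.2974 mol


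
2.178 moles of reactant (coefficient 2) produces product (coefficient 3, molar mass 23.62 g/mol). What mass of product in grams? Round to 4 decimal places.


Use the coefficient ratio to convert reactant moles to product moles, then multiply by the product's molar mass.
moles_P = moles_R * (coeff_P / coeff_R) = 2.178 * (3/2) = 3.267
mass_P = moles_P * M_P = 3.267 * 23.62
mass_P = 77.16654 g, rounded to 4 dp:

77.1665 g


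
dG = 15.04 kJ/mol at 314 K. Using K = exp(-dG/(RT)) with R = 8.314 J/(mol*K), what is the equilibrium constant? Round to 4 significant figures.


dG is in kJ/mol; multiply by 1000 to match R in J/(mol*K).
RT = 8.314 * 314 = 2610.596 J/mol
exponent = -dG*1000 / (RT) = -(15.04*1000) / 2610.596 = -5.76113654
K = exp(-5.76113654)
K = 0.0031475323, rounded to 4 significant figures:

0.003148


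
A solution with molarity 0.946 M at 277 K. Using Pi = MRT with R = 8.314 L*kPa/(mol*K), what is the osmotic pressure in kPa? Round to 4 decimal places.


Osmotic pressure (van't Hoff): Pi = M*R*T.
RT = 8.314 * 277 = 2302.978
Pi = 0.946 * 2302.978
Pi = 2178.617188 kPa, rounded to 4 dp:

2178.6172 kPa


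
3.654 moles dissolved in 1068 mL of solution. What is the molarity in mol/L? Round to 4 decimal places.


Convert volume to liters: V_L = V_mL / 1000.
V_L = 1068 / 1000 = 1.068 L
M = n / V_L = 3.654 / 1.068
M = 3.42134831 mol/L, rounded to 4 dp:

3.4213 mol/L


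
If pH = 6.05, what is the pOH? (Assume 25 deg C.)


At 25 deg C, pH + pOH = 14.
pOH = 14 - pH = 14 - 6.05
pOH = 7.95:

7.95


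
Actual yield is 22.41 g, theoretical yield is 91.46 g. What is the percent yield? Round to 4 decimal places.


% yield = 100 * actual / theoretical
% yield = 100 * 22.41 / 91.46
% yield = 24.50251476 %, rounded to 4 dp:

24.5025 %


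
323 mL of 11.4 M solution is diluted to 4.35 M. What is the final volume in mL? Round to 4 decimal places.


Dilution: M1*V1 = M2*V2, solve for V2.
V2 = M1*V1 / M2
V2 = 11.4 * 323 / 4.35
V2 = 3682.2 / 4.35
V2 = 846.48275862 mL, rounded to 4 dp:

846.4828 mL


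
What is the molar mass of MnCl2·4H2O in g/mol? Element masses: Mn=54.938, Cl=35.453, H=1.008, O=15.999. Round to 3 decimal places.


M = sum(count * atomic_mass) over atoms.
M = 1*54.938 + 2*35.453 + 8*1.008 + 4*15.999
M = 54.938 + 70.906 + 8.064 + 63.996
M = 197.904 g/mol, rounded to 3 dp:

197.904 g/mol


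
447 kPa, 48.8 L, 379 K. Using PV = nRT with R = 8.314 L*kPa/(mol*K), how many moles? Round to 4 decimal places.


PV = nRT, solve for n = PV / (RT).
PV = 447 * 48.8 = 21813.6
RT = 8.314 * 379 = 3151.006
n = 21813.6 / 3151.006
n = 6.9227415 mol, rounded to 4 dp:

6.9227 mol


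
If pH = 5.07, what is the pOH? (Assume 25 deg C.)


At 25 deg C, pH + pOH = 14.
pOH = 14 - pH = 14 - 5.07
pOH = 8.93:

8.93


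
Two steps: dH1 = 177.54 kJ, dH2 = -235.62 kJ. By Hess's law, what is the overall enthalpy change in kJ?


Hess's law: enthalpy is a state function, so add the step enthalpies.
dH_total = dH1 + dH2 = 177.54 + (-235.62)
dH_total = -58.08 kJ:

-58.08 kJ


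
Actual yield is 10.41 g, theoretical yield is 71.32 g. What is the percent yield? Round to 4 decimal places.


% yield = 100 * actual / theoretical
% yield = 100 * 10.41 / 71.32
% yield = 14.5961862 %, rounded to 4 dp:

14.5962 %


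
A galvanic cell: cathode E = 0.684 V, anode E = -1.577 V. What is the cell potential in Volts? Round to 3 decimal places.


Standard cell potential: E_cell = E_cathode - E_anode.
E_cell = 0.684 - (-1.577)
E_cell = 2.261 V, rounded to 3 dp:

2.261 V


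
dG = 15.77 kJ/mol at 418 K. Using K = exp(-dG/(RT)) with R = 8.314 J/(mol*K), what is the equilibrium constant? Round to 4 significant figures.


dG is in kJ/mol; multiply by 1000 to match R in J/(mol*K).
RT = 8.314 * 418 = 3475.252 J/mol
exponent = -dG*1000 / (RT) = -(15.77*1000) / 3475.252 = -4.53780042
K = exp(-4.53780042)
K = 0.010696909, rounded to 4 significant figures:

0.01070


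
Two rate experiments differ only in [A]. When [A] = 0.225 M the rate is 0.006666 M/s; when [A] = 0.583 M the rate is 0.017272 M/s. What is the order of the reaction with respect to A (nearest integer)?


Rate is proportional to [A]^n, so rate2/rate1 = ([A]2/[A]1)^n. Take logs to solve for n.
rate2/rate1 = 0.017272 / 0.006666 = 2.5911
[A]2/[A]1 = 0.583 / 0.225 = 2.5911
n = ln(2.5911) / ln(2.5911) = 1.0
Nearest integer order:

1


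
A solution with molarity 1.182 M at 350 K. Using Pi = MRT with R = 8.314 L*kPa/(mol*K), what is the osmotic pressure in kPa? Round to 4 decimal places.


Osmotic pressure (van't Hoff): Pi = M*R*T.
RT = 8.314 * 350 = 2909.9
Pi = 1.182 * 2909.9
Pi = 3439.5018 kPa, rounded to 4 dp:

3439.5018 kPa


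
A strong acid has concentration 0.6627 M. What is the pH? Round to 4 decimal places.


A strong acid dissociates completely, so [H+] equals the given concentration.
pH = -log10([H+]) = -log10(0.6627)
pH = 0.17868303, rounded to 4 dp:

0.1787


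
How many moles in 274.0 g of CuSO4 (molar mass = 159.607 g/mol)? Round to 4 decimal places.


n = mass / M
n = 274.0 / 159.607
n = 1.71671669 mol, rounded to 4 dp:

1.7167 mol


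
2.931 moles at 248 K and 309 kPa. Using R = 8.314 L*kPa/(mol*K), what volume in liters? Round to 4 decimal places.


PV = nRT, solve for V = nRT / P.
nRT = 2.931 * 8.314 * 248 = 6043.3468
V = 6043.3468 / 309
V = 19.55775663 L, rounded to 4 dp:

19.5578 L


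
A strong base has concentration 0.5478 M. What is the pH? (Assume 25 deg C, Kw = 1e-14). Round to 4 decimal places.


A strong base dissociates completely, so [OH-] equals the given concentration.
pOH = -log10([OH-]) = -log10(0.5478) = 0.261378
pH = 14 - pOH = 14 - 0.261378
pH = 13.738622, rounded to 4 dp:

13.7386


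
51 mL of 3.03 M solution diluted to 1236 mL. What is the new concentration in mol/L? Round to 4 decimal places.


Dilution: M1*V1 = M2*V2, solve for M2.
M2 = M1*V1 / V2
M2 = 3.03 * 51 / 1236
M2 = 154.53 / 1236
M2 = 0.12502427 mol/L, rounded to 4 dp:

0.1250 mol/L


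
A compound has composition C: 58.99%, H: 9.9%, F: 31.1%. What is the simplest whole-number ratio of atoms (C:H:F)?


Assume 100 g of compound, divide each mass% by atomic mass to get moles, then normalize by the smallest to get a raw atom ratio.
Moles per 100 g: C: 58.99/12.011 = 4.9113, H: 9.9/1.008 = 9.8214, F: 31.1/18.998 = 1.637
Raw ratio (divide by min = 1.637): C: 3.0, H: 6.0, F: 1.0
Multiply by 1 to clear fractions: C: 3.0 ~= 3, H: 6.0 ~= 6, F: 1.0 ~= 1
Reduce by GCD to get the simplest whole-number ratio:

3:6:1


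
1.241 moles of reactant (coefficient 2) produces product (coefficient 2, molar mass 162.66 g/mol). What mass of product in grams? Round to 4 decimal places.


Use the coefficient ratio to convert reactant moles to product moles, then multiply by the product's molar mass.
moles_P = moles_R * (coeff_P / coeff_R) = 1.241 * (2/2) = 1.241
mass_P = moles_P * M_P = 1.241 * 162.66
mass_P = 201.86106 g, rounded to 4 dp:

201.8611 g


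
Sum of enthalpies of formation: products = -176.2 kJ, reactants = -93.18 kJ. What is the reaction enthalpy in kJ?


dH_rxn = sum(dH_f products) - sum(dH_f reactants)
dH_rxn = -176.2 - (-93.18)
dH_rxn = -83.02 kJ:

-83.02 kJ


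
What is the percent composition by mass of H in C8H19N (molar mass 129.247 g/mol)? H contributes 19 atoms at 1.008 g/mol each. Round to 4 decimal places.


pct = 100 * (n_elem * M_elem) / M_total
mass_contribution = 19 * 1.008 = 19.152 g/mol
pct = 100 * 19.152 / 129.247
pct = 14.81813891 %, rounded to 4 dp:

14.8181 %


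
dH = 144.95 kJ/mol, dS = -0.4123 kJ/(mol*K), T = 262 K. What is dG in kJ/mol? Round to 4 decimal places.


Gibbs: dG = dH - T*dS (consistent units, dS already in kJ/(mol*K)).
T*dS = 262 * -0.4123 = -108.0226
dG = 144.95 - (-108.0226)
dG = 252.9726 kJ/mol, rounded to 4 dp:

252.9726 kJ/mol


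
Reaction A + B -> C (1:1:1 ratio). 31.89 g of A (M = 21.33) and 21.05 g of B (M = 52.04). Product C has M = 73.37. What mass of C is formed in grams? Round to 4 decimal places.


Find moles of each reactant; the smaller value is the limiting reagent in a 1:1:1 reaction, so moles_C equals moles of the limiter.
n_A = mass_A / M_A = 31.89 / 21.33 = 1.495077 mol
n_B = mass_B / M_B = 21.05 / 52.04 = 0.404497 mol
Limiting reagent: B (smaller), n_limiting = 0.404497 mol
mass_C = n_limiting * M_C = 0.404497 * 73.37
mass_C = 29.67794489 g, rounded to 4 dp:

29.6779 g


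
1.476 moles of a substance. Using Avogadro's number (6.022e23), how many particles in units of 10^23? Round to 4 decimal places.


N = n * NA, then divide by 1e23 for the requested units.
N / 1e23 = n * 6.022
N / 1e23 = 1.476 * 6.022
N / 1e23 = 8.888472, rounded to 4 dp:

8.8885


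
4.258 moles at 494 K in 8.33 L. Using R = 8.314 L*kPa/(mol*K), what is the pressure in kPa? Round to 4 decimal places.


PV = nRT, solve for P = nRT / V.
nRT = 4.258 * 8.314 * 494 = 17488.0999
P = 17488.0999 / 8.33
P = 2099.4117527 kPa, rounded to 4 dp:

2099.4118 kPa


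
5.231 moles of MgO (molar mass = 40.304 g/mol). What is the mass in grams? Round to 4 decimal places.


mass = n * M
mass = 5.231 * 40.304
mass = 210.830224 g, rounded to 4 dp:

210.8302 g


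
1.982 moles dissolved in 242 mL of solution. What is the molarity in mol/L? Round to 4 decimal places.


Convert volume to liters: V_L = V_mL / 1000.
V_L = 242 / 1000 = 0.242 L
M = n / V_L = 1.982 / 0.242
M = 8.19008264 mol/L, rounded to 4 dp:

8.1901 mol/L


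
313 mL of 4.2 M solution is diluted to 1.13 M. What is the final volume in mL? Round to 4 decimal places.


Dilution: M1*V1 = M2*V2, solve for V2.
V2 = M1*V1 / M2
V2 = 4.2 * 313 / 1.13
V2 = 1314.6 / 1.13
V2 = 1163.36283186 mL, rounded to 4 dp:

1163.3628 mL


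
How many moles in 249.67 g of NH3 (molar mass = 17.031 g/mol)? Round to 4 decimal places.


n = mass / M
n = 249.67 / 17.031
n = 14.65973812 mol, rounded to 4 dp:

14.6597 mol


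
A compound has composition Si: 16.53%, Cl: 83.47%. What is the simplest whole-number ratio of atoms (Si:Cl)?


Assume 100 g of compound, divide each mass% by atomic mass to get moles, then normalize by the smallest to get a raw atom ratio.
Moles per 100 g: Si: 16.53/28.086 = 0.5885, Cl: 83.47/35.453 = 2.3544
Raw ratio (divide by min = 0.5885): Si: 1.0, Cl: 4.0
Multiply by 1 to clear fractions: Si: 1.0 ~= 1, Cl: 4.0 ~= 4
Reduce by GCD to get the simplest whole-number ratio:

1:4


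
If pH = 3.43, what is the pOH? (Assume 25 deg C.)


At 25 deg C, pH + pOH = 14.
pOH = 14 - pH = 14 - 3.43
pOH = 10.57:

10.57


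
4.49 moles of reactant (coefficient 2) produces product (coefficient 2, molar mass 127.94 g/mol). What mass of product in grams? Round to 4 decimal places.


Use the coefficient ratio to convert reactant moles to product moles, then multiply by the product's molar mass.
moles_P = moles_R * (coeff_P / coeff_R) = 4.49 * (2/2) = 4.49
mass_P = moles_P * M_P = 4.49 * 127.94
mass_P = 574.4506 g, rounded to 4 dp:

574.4506 g


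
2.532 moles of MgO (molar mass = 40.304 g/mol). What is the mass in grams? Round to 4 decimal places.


mass = n * M
mass = 2.532 * 40.304
mass = 102.049728 g, rounded to 4 dp:

102.0497 g


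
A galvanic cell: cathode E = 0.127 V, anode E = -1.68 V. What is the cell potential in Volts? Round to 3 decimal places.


Standard cell potential: E_cell = E_cathode - E_anode.
E_cell = 0.127 - (-1.68)
E_cell = 1.807 V, rounded to 3 dp:

1.807 V


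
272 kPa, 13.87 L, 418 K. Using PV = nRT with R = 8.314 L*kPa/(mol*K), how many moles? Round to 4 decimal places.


PV = nRT, solve for n = PV / (RT).
PV = 272 * 13.87 = 3772.64
RT = 8.314 * 418 = 3475.252
n = 3772.64 / 3475.252
n = 1.08557307 mol, rounded to 4 dp:

1.0856 mol


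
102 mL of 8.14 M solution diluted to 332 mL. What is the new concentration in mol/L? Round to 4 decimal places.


Dilution: M1*V1 = M2*V2, solve for M2.
M2 = M1*V1 / V2
M2 = 8.14 * 102 / 332
M2 = 830.28 / 332
M2 = 2.50084337 mol/L, rounded to 4 dp:

2.5008 mol/L


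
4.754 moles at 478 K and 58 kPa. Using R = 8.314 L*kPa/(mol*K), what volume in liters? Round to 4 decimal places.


PV = nRT, solve for V = nRT / P.
nRT = 4.754 * 8.314 * 478 = 18892.8334
V = 18892.8334 / 58
V = 325.7385069 L, rounded to 4 dp:

325.7385 L


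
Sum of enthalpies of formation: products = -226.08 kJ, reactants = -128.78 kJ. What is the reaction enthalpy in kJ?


dH_rxn = sum(dH_f products) - sum(dH_f reactants)
dH_rxn = -226.08 - (-128.78)
dH_rxn = -97.3 kJ:

-97.30 kJ


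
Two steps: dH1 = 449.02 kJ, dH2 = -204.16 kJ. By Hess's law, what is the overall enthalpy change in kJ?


Hess's law: enthalpy is a state function, so add the step enthalpies.
dH_total = dH1 + dH2 = 449.02 + (-204.16)
dH_total = 244.86 kJ:

244.86 kJ


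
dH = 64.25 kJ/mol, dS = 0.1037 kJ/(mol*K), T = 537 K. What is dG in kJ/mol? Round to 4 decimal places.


Gibbs: dG = dH - T*dS (consistent units, dS already in kJ/(mol*K)).
T*dS = 537 * 0.1037 = 55.6869
dG = 64.25 - (55.6869)
dG = 8.5631 kJ/mol, rounded to 4 dp:

8.5631 kJ/mol


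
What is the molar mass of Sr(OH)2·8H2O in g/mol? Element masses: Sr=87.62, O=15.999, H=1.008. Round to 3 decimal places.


M = sum(count * atomic_mass) over atoms.
M = 1*87.62 + 10*15.999 + 18*1.008
M = 87.62 + 159.99 + 18.144
M = 265.754 g/mol, rounded to 3 dp:

265.754 g/mol


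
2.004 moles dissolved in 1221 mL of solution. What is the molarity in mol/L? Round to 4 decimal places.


Convert volume to liters: V_L = V_mL / 1000.
V_L = 1221 / 1000 = 1.221 L
M = n / V_L = 2.004 / 1.221
M = 1.64127764 mol/L, rounded to 4 dp:

1.6413 mol/L


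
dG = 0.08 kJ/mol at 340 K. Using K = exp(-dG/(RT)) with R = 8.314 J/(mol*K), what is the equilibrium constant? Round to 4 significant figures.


dG is in kJ/mol; multiply by 1000 to match R in J/(mol*K).
RT = 8.314 * 340 = 2826.76 J/mol
exponent = -dG*1000 / (RT) = -(0.08*1000) / 2826.76 = -0.02830095
K = exp(-0.02830095)
K = 0.97209577, rounded to 4 significant figures:

0.9721


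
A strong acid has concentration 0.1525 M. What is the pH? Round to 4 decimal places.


A strong acid dissociates completely, so [H+] equals the given concentration.
pH = -log10([H+]) = -log10(0.1525)
pH = 0.81673016, rounded to 4 dp:

0.8167


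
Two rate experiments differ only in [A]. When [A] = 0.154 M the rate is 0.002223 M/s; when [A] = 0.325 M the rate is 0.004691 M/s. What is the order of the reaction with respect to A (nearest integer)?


Rate is proportional to [A]^n, so rate2/rate1 = ([A]2/[A]1)^n. Take logs to solve for n.
rate2/rate1 = 0.004691 / 0.002223 = 2.1102
[A]2/[A]1 = 0.325 / 0.154 = 2.1104
n = ln(2.1102) / ln(2.1104) = 1.0
Nearest integer order:

1


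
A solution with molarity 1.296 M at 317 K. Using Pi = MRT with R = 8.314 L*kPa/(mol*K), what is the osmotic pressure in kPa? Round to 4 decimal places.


Osmotic pressure (van't Hoff): Pi = M*R*T.
RT = 8.314 * 317 = 2635.538
Pi = 1.296 * 2635.538
Pi = 3415.657248 kPa, rounded to 4 dp:

3415.6572 kPa


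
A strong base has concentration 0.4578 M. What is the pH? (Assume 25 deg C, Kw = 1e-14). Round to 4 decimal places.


A strong base dissociates completely, so [OH-] equals the given concentration.
pOH = -log10([OH-]) = -log10(0.4578) = 0.339324
pH = 14 - pOH = 14 - 0.339324
pH = 13.660676, rounded to 4 dp:

13.6607


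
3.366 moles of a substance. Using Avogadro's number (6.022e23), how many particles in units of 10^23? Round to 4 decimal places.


N = n * NA, then divide by 1e23 for the requested units.
N / 1e23 = n * 6.022
N / 1e23 = 3.366 * 6.022
N / 1e23 = 20.270052, rounded to 4 dp:

20.2701


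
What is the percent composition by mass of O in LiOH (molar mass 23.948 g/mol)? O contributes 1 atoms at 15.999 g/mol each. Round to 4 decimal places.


pct = 100 * (n_elem * M_elem) / M_total
mass_contribution = 1 * 15.999 = 15.999 g/mol
pct = 100 * 15.999 / 23.948
pct = 66.80724904 %, rounded to 4 dp:

66.8072 %


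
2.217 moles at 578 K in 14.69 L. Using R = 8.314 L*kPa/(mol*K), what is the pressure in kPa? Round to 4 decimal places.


PV = nRT, solve for P = nRT / V.
nRT = 2.217 * 8.314 * 578 = 10653.7758
P = 10653.7758 / 14.69
P = 725.24001361 kPa, rounded to 4 dp:

725.2400 kPa


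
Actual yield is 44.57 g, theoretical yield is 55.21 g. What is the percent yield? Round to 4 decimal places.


% yield = 100 * actual / theoretical
% yield = 100 * 44.57 / 55.21
% yield = 80.72812896 %, rounded to 4 dp:

80.7281 %


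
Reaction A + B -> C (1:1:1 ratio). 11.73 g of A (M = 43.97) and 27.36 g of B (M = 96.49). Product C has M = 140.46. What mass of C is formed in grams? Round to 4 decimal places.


Find moles of each reactant; the smaller value is the limiting reagent in a 1:1:1 reaction, so moles_C equals moles of the limiter.
n_A = mass_A / M_A = 11.73 / 43.97 = 0.266773 mol
n_B = mass_B / M_B = 27.36 / 96.49 = 0.283553 mol
Limiting reagent: A (smaller), n_limiting = 0.266773 mol
mass_C = n_limiting * M_C = 0.266773 * 140.46
mass_C = 37.47093558 g, rounded to 4 dp:

37.4709 g


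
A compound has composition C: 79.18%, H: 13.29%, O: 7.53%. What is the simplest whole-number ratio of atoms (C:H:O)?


Assume 100 g of compound, divide each mass% by atomic mass to get moles, then normalize by the smallest to get a raw atom ratio.
Moles per 100 g: C: 79.18/12.011 = 6.5923, H: 13.29/1.008 = 13.1845, O: 7.53/15.999 = 0.4707
Raw ratio (divide by min = 0.4707): C: 14.007, H: 28.013, O: 1.0
Multiply by 1 to clear fractions: C: 14.007 ~= 14, H: 28.013 ~= 28, O: 1.0 ~= 1
Reduce by GCD to get the simplest whole-number ratio:

14:28:1


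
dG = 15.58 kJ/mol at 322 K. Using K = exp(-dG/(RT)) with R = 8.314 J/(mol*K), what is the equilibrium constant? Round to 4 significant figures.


dG is in kJ/mol; multiply by 1000 to match R in J/(mol*K).
RT = 8.314 * 322 = 2677.108 J/mol
exponent = -dG*1000 / (RT) = -(15.58*1000) / 2677.108 = -5.81971291
K = exp(-5.81971291)
K = 0.0029684572, rounded to 4 significant figures:

0.002968


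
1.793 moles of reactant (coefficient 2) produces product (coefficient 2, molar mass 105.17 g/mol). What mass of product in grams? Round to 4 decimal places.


Use the coefficient ratio to convert reactant moles to product moles, then multiply by the product's molar mass.
moles_P = moles_R * (coeff_P / coeff_R) = 1.793 * (2/2) = 1.793
mass_P = moles_P * M_P = 1.793 * 105.17
mass_P = 188.56981 g, rounded to 4 dp:

188.5698 g


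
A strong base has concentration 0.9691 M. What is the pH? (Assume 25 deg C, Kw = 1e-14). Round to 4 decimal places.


A strong base dissociates completely, so [OH-] equals the given concentration.
pOH = -log10([OH-]) = -log10(0.9691) = 0.013631
pH = 14 - pOH = 14 - 0.013631
pH = 13.986369, rounded to 4 dp:

13.9864


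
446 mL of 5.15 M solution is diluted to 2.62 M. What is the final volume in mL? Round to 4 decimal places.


Dilution: M1*V1 = M2*V2, solve for V2.
V2 = M1*V1 / M2
V2 = 5.15 * 446 / 2.62
V2 = 2296.9 / 2.62
V2 = 876.67938931 mL, rounded to 4 dp:

876.6794 mL


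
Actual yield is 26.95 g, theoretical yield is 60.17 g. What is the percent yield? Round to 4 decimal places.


% yield = 100 * actual / theoretical
% yield = 100 * 26.95 / 60.17
% yield = 44.78976234 %, rounded to 4 dp:

44.7898 %


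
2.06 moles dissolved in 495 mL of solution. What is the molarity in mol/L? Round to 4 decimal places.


Convert volume to liters: V_L = V_mL / 1000.
V_L = 495 / 1000 = 0.495 L
M = n / V_L = 2.06 / 0.495
M = 4.16161616 mol/L, rounded to 4 dp:

4.1616 mol/L


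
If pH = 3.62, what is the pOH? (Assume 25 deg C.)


At 25 deg C, pH + pOH = 14.
pOH = 14 - pH = 14 - 3.62
pOH = 10.38:

10.38


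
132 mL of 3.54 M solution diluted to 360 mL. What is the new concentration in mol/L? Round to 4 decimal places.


Dilution: M1*V1 = M2*V2, solve for M2.
M2 = M1*V1 / V2
M2 = 3.54 * 132 / 360
M2 = 467.28 / 360
M2 = 1.298 mol/L, rounded to 4 dp:

1.2980 mol/L


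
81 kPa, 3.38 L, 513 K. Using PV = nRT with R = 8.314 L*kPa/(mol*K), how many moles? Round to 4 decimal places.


PV = nRT, solve for n = PV / (RT).
PV = 81 * 3.38 = 273.78
RT = 8.314 * 513 = 4265.082
n = 273.78 / 4265.082
n = 0.06419103 mol, rounded to 4 dp:

0.0642 mol


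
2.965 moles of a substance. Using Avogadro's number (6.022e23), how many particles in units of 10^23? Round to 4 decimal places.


N = n * NA, then divide by 1e23 for the requested units.
N / 1e23 = n * 6.022
N / 1e23 = 2.965 * 6.022
N / 1e23 = 17.85523, rounded to 4 dp:

17.8552


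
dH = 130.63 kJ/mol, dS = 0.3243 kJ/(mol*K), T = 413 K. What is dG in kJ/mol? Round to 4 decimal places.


Gibbs: dG = dH - T*dS (consistent units, dS already in kJ/(mol*K)).
T*dS = 413 * 0.3243 = 133.9359
dG = 130.63 - (133.9359)
dG = -3.3059 kJ/mol, rounded to 4 dp:

-3.3059 kJ/mol


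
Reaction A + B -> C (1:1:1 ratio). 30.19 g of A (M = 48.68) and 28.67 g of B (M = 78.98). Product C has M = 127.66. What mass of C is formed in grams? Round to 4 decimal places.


Find moles of each reactant; the smaller value is the limiting reagent in a 1:1:1 reaction, so moles_C equals moles of the limiter.
n_A = mass_A / M_A = 30.19 / 48.68 = 0.620173 mol
n_B = mass_B / M_B = 28.67 / 78.98 = 0.363003 mol
Limiting reagent: B (smaller), n_limiting = 0.363003 mol
mass_C = n_limiting * M_C = 0.363003 * 127.66
mass_C = 46.34096298 g, rounded to 4 dp:

46.3410 g


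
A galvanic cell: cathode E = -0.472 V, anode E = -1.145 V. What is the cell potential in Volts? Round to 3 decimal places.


Standard cell potential: E_cell = E_cathode - E_anode.
E_cell = -0.472 - (-1.145)
E_cell = 0.673 V, rounded to 3 dp:

0.673 V


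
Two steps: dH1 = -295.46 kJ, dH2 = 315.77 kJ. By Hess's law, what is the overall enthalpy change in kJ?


Hess's law: enthalpy is a state function, so add the step enthalpies.
dH_total = dH1 + dH2 = -295.46 + (315.77)
dH_total = 20.31 kJ:

20.31 kJ


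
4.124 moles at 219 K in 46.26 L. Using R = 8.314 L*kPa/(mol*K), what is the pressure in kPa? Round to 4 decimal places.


PV = nRT, solve for P = nRT / V.
nRT = 4.124 * 8.314 * 219 = 7508.839
P = 7508.839 / 46.26
P = 162.31817985 kPa, rounded to 4 dp:

162.3182 kPa


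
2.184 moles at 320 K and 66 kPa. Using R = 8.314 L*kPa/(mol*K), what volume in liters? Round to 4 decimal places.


PV = nRT, solve for V = nRT / P.
nRT = 2.184 * 8.314 * 320 = 5810.4883
V = 5810.4883 / 66
V = 88.03770152 L, rounded to 4 dp:

88.0377 L


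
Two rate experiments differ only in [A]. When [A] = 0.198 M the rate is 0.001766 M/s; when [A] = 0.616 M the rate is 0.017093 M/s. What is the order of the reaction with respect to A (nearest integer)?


Rate is proportional to [A]^n, so rate2/rate1 = ([A]2/[A]1)^n. Take logs to solve for n.
rate2/rate1 = 0.017093 / 0.001766 = 9.6789
[A]2/[A]1 = 0.616 / 0.198 = 3.1111
n = ln(9.6789) / ln(3.1111) = 2.0
Nearest integer order:

2


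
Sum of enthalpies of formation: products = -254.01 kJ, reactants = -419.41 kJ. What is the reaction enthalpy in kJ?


dH_rxn = sum(dH_f products) - sum(dH_f reactants)
dH_rxn = -254.01 - (-419.41)
dH_rxn = 165.4 kJ:

165.40 kJ


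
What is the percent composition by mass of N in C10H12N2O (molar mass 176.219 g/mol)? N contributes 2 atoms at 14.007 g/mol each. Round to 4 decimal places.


pct = 100 * (n_elem * M_elem) / M_total
mass_contribution = 2 * 14.007 = 28.014 g/mol
pct = 100 * 28.014 / 176.219
pct = 15.8972642 %, rounded to 4 dp:

15.8973 %


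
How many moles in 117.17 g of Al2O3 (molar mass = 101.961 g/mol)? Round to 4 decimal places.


n = mass / M
n = 117.17 / 101.961
n = 1.14916488 mol, rounded to 4 dp:

1.1492 mol


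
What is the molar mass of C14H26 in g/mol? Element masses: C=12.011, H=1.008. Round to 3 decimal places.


M = sum(count * atomic_mass) over atoms.
M = 14*12.011 + 26*1.008
M = 168.154 + 26.208
M = 194.362 g/mol, rounded to 3 dp:

194.362 g/mol


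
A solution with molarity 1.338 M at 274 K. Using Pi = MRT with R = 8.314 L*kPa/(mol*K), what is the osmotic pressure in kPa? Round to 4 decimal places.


Osmotic pressure (van't Hoff): Pi = M*R*T.
RT = 8.314 * 274 = 2278.036
Pi = 1.338 * 2278.036
Pi = 3048.012168 kPa, rounded to 4 dp:

3048.0122 kPa


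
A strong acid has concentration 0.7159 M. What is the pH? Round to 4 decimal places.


A strong acid dissociates completely, so [H+] equals the given concentration.
pH = -log10([H+]) = -log10(0.7159)
pH = 0.14514764, rounded to 4 dp:

0.1451


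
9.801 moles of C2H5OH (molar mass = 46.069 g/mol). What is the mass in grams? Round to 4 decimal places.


mass = n * M
mass = 9.801 * 46.069
mass = 451.522269 g, rounded to 4 dp:

451.5223 g


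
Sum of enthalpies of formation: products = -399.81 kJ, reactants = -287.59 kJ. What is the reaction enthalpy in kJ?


dH_rxn = sum(dH_f products) - sum(dH_f reactants)
dH_rxn = -399.81 - (-287.59)
dH_rxn = -112.22 kJ:

-112.22 kJ


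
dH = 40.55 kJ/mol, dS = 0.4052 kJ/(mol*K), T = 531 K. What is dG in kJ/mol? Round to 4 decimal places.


Gibbs: dG = dH - T*dS (consistent units, dS already in kJ/(mol*K)).
T*dS = 531 * 0.4052 = 215.1612
dG = 40.55 - (215.1612)
dG = -174.6112 kJ/mol, rounded to 4 dp:

-174.6112 kJ/mol


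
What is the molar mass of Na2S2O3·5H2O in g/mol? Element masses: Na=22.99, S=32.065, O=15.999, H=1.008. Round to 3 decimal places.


M = sum(count * atomic_mass) over atoms.
M = 2*22.99 + 2*32.065 + 8*15.999 + 10*1.008
M = 45.98 + 64.13 + 127.992 + 10.08
M = 248.182 g/mol, rounded to 3 dp:

248.182 g/mol


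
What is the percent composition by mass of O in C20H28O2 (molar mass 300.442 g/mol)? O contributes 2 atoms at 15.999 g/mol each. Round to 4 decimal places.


pct = 100 * (n_elem * M_elem) / M_total
mass_contribution = 2 * 15.999 = 31.998 g/mol
pct = 100 * 31.998 / 300.442
pct = 10.65030855 %, rounded to 4 dp:

10.6503 %


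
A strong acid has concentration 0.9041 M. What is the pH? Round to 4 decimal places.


A strong acid dissociates completely, so [H+] equals the given concentration.
pH = -log10([H+]) = -log10(0.9041)
pH = 0.04378353, rounded to 4 dp:

0.0438


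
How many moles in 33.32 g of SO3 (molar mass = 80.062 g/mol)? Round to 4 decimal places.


n = mass / M
n = 33.32 / 80.062
n = 0.41617746 mol, rounded to 4 dp:

0.4162 mol


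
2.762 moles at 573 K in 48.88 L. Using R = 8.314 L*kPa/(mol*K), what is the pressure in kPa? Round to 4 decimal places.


PV = nRT, solve for P = nRT / V.
nRT = 2.762 * 8.314 * 573 = 13157.9526
P = 13157.9526 / 48.88
P = 269.18888298 kPa, rounded to 4 dp:

269.1889 kPa


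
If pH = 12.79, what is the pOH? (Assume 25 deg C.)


At 25 deg C, pH + pOH = 14.
pOH = 14 - pH = 14 - 12.79
pOH = 1.21:

1.21


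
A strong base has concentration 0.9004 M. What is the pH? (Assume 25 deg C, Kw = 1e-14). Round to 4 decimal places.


A strong base dissociates completely, so [OH-] equals the given concentration.
pOH = -log10([OH-]) = -log10(0.9004) = 0.045565
pH = 14 - pOH = 14 - 0.045565
pH = 13.954435, rounded to 4 dp:

13.9544


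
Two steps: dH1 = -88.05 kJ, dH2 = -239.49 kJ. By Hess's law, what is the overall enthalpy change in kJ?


Hess's law: enthalpy is a state function, so add the step enthalpies.
dH_total = dH1 + dH2 = -88.05 + (-239.49)
dH_total = -327.54 kJ:

-327.54 kJ


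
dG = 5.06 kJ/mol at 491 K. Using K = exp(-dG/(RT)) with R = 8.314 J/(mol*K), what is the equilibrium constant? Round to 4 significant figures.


dG is in kJ/mol; multiply by 1000 to match R in J/(mol*K).
RT = 8.314 * 491 = 4082.174 J/mol
exponent = -dG*1000 / (RT) = -(5.06*1000) / 4082.174 = -1.2395356
K = exp(-1.2395356)
K = 0.28951864, rounded to 4 significant figures:

0.2895
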